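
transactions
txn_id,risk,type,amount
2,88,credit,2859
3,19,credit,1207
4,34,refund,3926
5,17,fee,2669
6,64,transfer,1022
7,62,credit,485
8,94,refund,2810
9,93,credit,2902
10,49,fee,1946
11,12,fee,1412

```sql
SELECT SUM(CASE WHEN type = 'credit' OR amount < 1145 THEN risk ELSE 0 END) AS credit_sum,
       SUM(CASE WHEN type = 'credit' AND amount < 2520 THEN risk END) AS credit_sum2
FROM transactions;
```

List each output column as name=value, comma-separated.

credit_sum=326, credit_sum2=81

[credit_sum: type = 'credit' OR amount < 1145]
txn_id=2: ✓ → 88
txn_id=3: ✓ → 19
txn_id=4: ✗
txn_id=5: ✗
txn_id=6: ✓ → 64
txn_id=7: ✓ → 62
txn_id=8: ✗
txn_id=9: ✓ → 93
txn_id=10: ✗
txn_id=11: ✗
credit_sum = 88 + 19 + 64 + 62 + 93 = 326
—
[credit_sum2: type = 'credit' AND amount < 2520]
txn_id=2: ✗
txn_id=3: ✓ → 19
txn_id=4: ✗
txn_id=5: ✗
txn_id=6: ✗
txn_id=7: ✓ → 62
txn_id=8: ✗
txn_id=9: ✗
txn_id=10: ✗
txn_id=11: ✗
credit_sum2 = 19 + 62 = 81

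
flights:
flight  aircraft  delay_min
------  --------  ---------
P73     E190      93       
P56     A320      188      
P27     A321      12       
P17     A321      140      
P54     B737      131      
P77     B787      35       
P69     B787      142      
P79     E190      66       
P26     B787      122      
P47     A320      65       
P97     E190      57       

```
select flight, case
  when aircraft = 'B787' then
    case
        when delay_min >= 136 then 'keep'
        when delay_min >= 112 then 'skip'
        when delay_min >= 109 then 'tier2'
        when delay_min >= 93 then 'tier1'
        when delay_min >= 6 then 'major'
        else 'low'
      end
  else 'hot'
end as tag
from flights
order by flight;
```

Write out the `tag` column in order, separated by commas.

hot, skip, hot, hot, hot, hot, keep, hot, major, hot, hot

flight=P17: aircraft='A321' → outer ELSE → hot
flight=P26: aircraft='B787' → inner[delay_min >= 112] → skip
flight=P27: aircraft='A321' → outer ELSE → hot
flight=P47: aircraft='A320' → outer ELSE → hot
flight=P54: aircraft='B737' → outer ELSE → hot
flight=P56: aircraft='A320' → outer ELSE → hot
flight=P69: aircraft='B787' → inner[delay_min >= 136] → keep
flight=P73: aircraft='E190' → outer ELSE → hot
flight=P77: aircraft='B787' → inner[delay_min >= 6] → major
flight=P79: aircraft='E190' → outer ELSE → hot
flight=P97: aircraft='E190' → outer ELSE → hot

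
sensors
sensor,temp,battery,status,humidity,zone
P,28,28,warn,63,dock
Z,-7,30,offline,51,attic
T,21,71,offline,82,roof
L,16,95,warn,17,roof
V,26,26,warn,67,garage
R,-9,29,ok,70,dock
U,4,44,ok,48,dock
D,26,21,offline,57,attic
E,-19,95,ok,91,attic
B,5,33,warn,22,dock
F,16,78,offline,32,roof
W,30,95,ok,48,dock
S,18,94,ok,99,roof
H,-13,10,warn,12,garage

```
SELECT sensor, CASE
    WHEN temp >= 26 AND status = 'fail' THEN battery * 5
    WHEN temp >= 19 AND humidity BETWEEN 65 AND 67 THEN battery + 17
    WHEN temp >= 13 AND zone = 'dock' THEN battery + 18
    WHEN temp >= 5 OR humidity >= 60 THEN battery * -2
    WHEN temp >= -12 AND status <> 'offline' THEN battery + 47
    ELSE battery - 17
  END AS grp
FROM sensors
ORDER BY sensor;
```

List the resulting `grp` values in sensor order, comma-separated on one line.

-66, -42, -190, -156, -7, -190, 46, -58, -188, -142, 91, 43, 113, 13

sensor=B: temp >= 5 OR humidity >= 60 → -66
sensor=D: temp >= 5 OR humidity >= 60 → -42
sensor=E: temp >= 5 OR humidity >= 60 → -190
sensor=F: temp >= 5 OR humidity >= 60 → -156
sensor=H: ELSE → -7
sensor=L: temp >= 5 OR humidity >= 60 → -190
sensor=P: temp >= 13 AND zone = 'dock' → 46
sensor=R: temp >= 5 OR humidity >= 60 → -58
sensor=S: temp >= 5 OR humidity >= 60 → -188
sensor=T: temp >= 5 OR humidity >= 60 → -142
sensor=U: temp >= -12 AND status <> 'offline' → 91
sensor=V: temp >= 19 AND humidity BETWEEN 65 AND 67 → 43
sensor=W: temp >= 13 AND zone = 'dock' → 113
sensor=Z: ELSE → 13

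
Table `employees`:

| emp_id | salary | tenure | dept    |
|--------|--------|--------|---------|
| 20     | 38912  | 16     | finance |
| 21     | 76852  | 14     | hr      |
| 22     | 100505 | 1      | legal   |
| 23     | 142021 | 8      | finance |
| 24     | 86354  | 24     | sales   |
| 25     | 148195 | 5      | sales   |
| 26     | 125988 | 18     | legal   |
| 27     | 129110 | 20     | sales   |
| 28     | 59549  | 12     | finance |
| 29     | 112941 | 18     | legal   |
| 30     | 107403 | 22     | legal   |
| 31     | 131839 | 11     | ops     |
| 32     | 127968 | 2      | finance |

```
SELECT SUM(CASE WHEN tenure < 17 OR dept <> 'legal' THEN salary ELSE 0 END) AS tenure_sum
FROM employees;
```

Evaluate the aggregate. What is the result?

1041305

emp_id=20: ✓ → 38912
emp_id=21: ✓ → 76852
emp_id=22: ✓ → 100505
emp_id=23: ✓ → 142021
emp_id=24: ✓ → 86354
emp_id=25: ✓ → 148195
emp_id=26: ✗
emp_id=27: ✓ → 129110
emp_id=28: ✓ → 59549
emp_id=29: ✗
emp_id=30: ✗
emp_id=31: ✓ → 131839
emp_id=32: ✓ → 127968
tenure_sum = 38912 + 76852 + 100505 + 142021 + 86354 + 148195 + 129110 + 59549 + 131839 + 127968 = 1041305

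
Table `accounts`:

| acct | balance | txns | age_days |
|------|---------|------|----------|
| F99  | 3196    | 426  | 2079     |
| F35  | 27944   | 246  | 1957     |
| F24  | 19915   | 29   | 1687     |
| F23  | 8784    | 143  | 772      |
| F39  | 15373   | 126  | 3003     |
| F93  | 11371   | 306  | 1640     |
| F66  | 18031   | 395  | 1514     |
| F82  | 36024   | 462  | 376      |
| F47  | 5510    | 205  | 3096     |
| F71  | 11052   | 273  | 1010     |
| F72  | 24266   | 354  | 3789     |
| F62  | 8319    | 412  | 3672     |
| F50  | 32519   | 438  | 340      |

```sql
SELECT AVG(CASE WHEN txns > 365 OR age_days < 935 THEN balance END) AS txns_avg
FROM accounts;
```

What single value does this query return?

17812.1666666667

acct=F99: ✓ → 3196
acct=F35: ✗
acct=F24: ✗
acct=F23: ✓ → 8784
acct=F39: ✗
acct=F93: ✗
acct=F66: ✓ → 18031
acct=F82: ✓ → 36024
acct=F47: ✗
acct=F71: ✗
acct=F72: ✗
acct=F62: ✓ → 8319
acct=F50: ✓ → 32519
txns_avg = (3196 + 8784 + 18031 + 36024 + 8319 + 32519) / 6 = 17812.1666666667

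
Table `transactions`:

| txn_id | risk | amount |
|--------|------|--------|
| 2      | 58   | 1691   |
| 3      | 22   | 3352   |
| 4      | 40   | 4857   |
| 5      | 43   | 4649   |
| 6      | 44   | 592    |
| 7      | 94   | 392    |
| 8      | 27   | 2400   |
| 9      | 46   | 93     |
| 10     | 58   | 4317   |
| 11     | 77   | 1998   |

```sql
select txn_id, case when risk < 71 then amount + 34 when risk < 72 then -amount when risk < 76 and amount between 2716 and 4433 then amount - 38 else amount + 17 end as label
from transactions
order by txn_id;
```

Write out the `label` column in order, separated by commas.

1725, 3386, 4891, 4683, 626, 409, 2434, 127, 4351, 2015

txn_id=2: risk < 71 → 1725
txn_id=3: risk < 71 → 3386
txn_id=4: risk < 71 → 4891
txn_id=5: risk < 71 → 4683
txn_id=6: risk < 71 → 626
txn_id=7: ELSE → 409
txn_id=8: risk < 71 → 2434
txn_id=9: risk < 71 → 127
txn_id=10: risk < 71 → 4351
txn_id=11: ELSE → 2015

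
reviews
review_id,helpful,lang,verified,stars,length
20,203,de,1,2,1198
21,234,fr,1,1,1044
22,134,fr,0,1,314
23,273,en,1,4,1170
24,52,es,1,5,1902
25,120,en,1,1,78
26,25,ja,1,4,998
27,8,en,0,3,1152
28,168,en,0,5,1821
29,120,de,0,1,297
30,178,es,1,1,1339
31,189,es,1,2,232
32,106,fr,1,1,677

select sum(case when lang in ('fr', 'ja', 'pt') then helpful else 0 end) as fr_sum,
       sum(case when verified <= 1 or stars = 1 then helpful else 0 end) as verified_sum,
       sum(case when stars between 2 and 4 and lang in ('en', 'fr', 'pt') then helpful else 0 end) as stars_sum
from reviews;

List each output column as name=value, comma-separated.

[fr_sum: lang in ('fr', 'ja', 'pt')]
review_id=20: ✗
review_id=21: ✓ → 234
review_id=22: ✓ → 134
review_id=23: ✗
review_id=24: ✗
review_id=25: ✗
review_id=26: ✓ → 25
review_id=27: ✗
review_id=28: ✗
review_id=29: ✗
review_id=30: ✗
review_id=31: ✗
review_id=32: ✓ → 106
fr_sum = 234 + 134 + 25 + 106 = 499
—
[verified_sum: verified <= 1 or stars = 1]
review_id=20: ✓ → 203
review_id=21: ✓ → 234
review_id=22: ✓ → 134
review_id=23: ✓ → 273
review_id=24: ✓ → 52
review_id=25: ✓ → 120
review_id=26: ✓ → 25
review_id=27: ✓ → 8
review_id=28: ✓ → 168
review_id=29: ✓ → 120
review_id=30: ✓ → 178
review_id=31: ✓ → 189
review_id=32: ✓ → 106
verified_sum = 203 + 234 + 134 + 273 + 52 + 120 + 25 + 8 + 168 + 120 + 178 + 189 + 106 = 1810
—
[stars_sum: stars between 2 and 4 and lang in ('en', 'fr', 'pt')]
review_id=20: ✗
review_id=21: ✗
review_id=22: ✗
review_id=23: ✓ → 273
review_id=24: ✗
review_id=25: ✗
review_id=26: ✗
review_id=27: ✓ → 8
review_id=28: ✗
review_id=29: ✗
review_id=30: ✗
review_id=31: ✗
review_id=32: ✗
stars_sum = 273 + 8 = 281

fr_sum=499, verified_sum=1810, stars_sum=281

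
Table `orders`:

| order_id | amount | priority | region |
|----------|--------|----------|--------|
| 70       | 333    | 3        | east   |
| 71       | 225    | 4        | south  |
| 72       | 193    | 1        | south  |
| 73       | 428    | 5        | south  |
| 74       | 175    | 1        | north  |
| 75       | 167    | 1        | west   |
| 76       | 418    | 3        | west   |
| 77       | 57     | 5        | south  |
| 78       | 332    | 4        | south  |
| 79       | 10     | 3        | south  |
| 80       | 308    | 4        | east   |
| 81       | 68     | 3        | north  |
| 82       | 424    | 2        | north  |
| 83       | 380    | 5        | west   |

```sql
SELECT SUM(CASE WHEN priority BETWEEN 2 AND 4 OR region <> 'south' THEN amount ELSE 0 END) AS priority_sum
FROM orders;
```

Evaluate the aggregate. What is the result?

order_id=70: ✓ → 333
order_id=71: ✓ → 225
order_id=72: ✗
order_id=73: ✗
order_id=74: ✓ → 175
order_id=75: ✓ → 167
order_id=76: ✓ → 418
order_id=77: ✗
order_id=78: ✓ → 332
order_id=79: ✓ → 10
order_id=80: ✓ → 308
order_id=81: ✓ → 68
order_id=82: ✓ → 424
order_id=83: ✓ → 380
priority_sum = 333 + 225 + 175 + 167 + 418 + 332 + 10 + 308 + 68 + 424 + 380 = 2840

2840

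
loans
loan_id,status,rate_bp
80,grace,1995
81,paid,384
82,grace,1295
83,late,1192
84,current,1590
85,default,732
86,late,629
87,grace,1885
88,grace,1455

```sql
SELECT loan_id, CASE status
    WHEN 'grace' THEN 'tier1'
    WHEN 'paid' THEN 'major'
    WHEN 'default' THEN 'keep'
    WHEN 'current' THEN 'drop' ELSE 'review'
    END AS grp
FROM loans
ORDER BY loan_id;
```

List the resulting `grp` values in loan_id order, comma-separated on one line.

loan_id=80: status='grace' → tier1
loan_id=81: status='paid' → major
loan_id=82: status='grace' → tier1
loan_id=83: ELSE → review
loan_id=84: status='current' → drop
loan_id=85: status='default' → keep
loan_id=86: ELSE → review
loan_id=87: status='grace' → tier1
loan_id=88: status='grace' → tier1

tier1, major, tier1, review, drop, keep, review, tier1, tier1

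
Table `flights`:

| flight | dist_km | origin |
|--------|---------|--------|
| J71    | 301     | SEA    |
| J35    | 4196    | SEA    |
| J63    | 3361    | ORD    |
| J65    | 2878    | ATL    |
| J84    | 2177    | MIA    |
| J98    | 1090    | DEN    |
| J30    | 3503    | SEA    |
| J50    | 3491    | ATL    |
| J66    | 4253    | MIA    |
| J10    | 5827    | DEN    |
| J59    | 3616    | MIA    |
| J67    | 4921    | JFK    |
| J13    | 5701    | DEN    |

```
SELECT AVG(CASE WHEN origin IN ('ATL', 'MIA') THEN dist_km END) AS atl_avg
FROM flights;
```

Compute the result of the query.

flight=J71: ✗
flight=J35: ✗
flight=J63: ✗
flight=J65: ✓ → 2878
flight=J84: ✓ → 2177
flight=J98: ✗
flight=J30: ✗
flight=J50: ✓ → 3491
flight=J66: ✓ → 4253
flight=J10: ✗
flight=J59: ✓ → 3616
flight=J67: ✗
flight=J13: ✗
atl_avg = (2878 + 2177 + 3491 + 4253 + 3616) / 5 = 3283

3283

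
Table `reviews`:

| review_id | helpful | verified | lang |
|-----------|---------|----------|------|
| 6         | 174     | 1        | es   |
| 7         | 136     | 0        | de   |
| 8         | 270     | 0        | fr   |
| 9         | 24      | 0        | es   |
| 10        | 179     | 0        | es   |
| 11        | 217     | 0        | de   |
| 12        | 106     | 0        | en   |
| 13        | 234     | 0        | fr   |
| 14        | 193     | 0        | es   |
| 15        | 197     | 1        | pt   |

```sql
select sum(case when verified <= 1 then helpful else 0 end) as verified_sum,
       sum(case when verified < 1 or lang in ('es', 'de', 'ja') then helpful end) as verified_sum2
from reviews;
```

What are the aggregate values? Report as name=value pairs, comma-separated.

verified_sum=1730, verified_sum2=1533

[verified_sum: verified <= 1]
review_id=6: ✓ → 174
review_id=7: ✓ → 136
review_id=8: ✓ → 270
review_id=9: ✓ → 24
review_id=10: ✓ → 179
review_id=11: ✓ → 217
review_id=12: ✓ → 106
review_id=13: ✓ → 234
review_id=14: ✓ → 193
review_id=15: ✓ → 197
verified_sum = 174 + 136 + 270 + 24 + 179 + 217 + 106 + 234 + 193 + 197 = 1730
—
[verified_sum2: verified < 1 or lang in ('es', 'de', 'ja')]
review_id=6: ✓ → 174
review_id=7: ✓ → 136
review_id=8: ✓ → 270
review_id=9: ✓ → 24
review_id=10: ✓ → 179
review_id=11: ✓ → 217
review_id=12: ✓ → 106
review_id=13: ✓ → 234
review_id=14: ✓ → 193
review_id=15: ✗
verified_sum2 = 174 + 136 + 270 + 24 + 179 + 217 + 106 + 234 + 193 = 1533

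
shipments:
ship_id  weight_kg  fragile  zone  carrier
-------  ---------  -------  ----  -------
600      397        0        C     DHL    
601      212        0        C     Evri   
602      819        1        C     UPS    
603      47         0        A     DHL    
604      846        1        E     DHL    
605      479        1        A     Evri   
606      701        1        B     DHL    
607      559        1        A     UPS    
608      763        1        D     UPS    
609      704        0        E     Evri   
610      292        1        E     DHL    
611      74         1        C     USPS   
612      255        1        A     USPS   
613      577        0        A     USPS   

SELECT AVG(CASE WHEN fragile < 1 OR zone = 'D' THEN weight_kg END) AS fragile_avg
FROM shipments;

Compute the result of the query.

450

ship_id=600: ✓ → 397
ship_id=601: ✓ → 212
ship_id=602: ✗
ship_id=603: ✓ → 47
ship_id=604: ✗
ship_id=605: ✗
ship_id=606: ✗
ship_id=607: ✗
ship_id=608: ✓ → 763
ship_id=609: ✓ → 704
ship_id=610: ✗
ship_id=611: ✗
ship_id=612: ✗
ship_id=613: ✓ → 577
fragile_avg = (397 + 212 + 47 + 763 + 704 + 577) / 6 = 450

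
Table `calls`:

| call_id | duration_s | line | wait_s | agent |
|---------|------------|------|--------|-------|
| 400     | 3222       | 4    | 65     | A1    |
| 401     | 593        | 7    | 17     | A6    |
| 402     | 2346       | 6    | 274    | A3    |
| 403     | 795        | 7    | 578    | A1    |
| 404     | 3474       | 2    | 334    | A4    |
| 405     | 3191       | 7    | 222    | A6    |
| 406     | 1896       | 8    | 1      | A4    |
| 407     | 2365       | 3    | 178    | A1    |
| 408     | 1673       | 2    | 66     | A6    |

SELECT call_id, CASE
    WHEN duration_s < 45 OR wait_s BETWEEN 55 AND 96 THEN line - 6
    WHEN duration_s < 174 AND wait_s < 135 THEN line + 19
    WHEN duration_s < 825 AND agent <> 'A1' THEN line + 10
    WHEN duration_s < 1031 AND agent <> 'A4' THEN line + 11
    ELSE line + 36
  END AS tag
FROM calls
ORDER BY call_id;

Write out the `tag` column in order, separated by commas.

call_id=400: duration_s < 45 OR wait_s BETWEEN 55 AND 96 → -2
call_id=401: duration_s < 825 AND agent <> 'A1' → 17
call_id=402: ELSE → 42
call_id=403: duration_s < 1031 AND agent <> 'A4' → 18
call_id=404: ELSE → 38
call_id=405: ELSE → 43
call_id=406: ELSE → 44
call_id=407: ELSE → 39
call_id=408: duration_s < 45 OR wait_s BETWEEN 55 AND 96 → -4

-2, 17, 42, 18, 38, 43, 44, 39, -4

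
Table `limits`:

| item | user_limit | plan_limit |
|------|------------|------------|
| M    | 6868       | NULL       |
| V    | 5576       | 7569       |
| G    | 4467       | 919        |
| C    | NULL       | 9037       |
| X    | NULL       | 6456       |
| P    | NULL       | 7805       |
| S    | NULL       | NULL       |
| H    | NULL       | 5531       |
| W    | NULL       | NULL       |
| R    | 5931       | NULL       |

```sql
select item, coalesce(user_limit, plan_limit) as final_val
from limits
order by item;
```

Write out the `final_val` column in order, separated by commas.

9037, 4467, 5531, 6868, 7805, 5931, NULL, 5576, NULL, 6456

item=C: user_limit=NULL, plan_limit=9037 → 9037
item=G: user_limit=4467 → 4467
item=H: user_limit=NULL, plan_limit=5531 → 5531
item=M: user_limit=6868 → 6868
item=P: user_limit=NULL, plan_limit=7805 → 7805
item=R: user_limit=5931 → 5931
item=S: user_limit=NULL, plan_limit=NULL (all NULL) → NULL
item=V: user_limit=5576 → 5576
item=W: user_limit=NULL, plan_limit=NULL (all NULL) → NULL
item=X: user_limit=NULL, plan_limit=6456 → 6456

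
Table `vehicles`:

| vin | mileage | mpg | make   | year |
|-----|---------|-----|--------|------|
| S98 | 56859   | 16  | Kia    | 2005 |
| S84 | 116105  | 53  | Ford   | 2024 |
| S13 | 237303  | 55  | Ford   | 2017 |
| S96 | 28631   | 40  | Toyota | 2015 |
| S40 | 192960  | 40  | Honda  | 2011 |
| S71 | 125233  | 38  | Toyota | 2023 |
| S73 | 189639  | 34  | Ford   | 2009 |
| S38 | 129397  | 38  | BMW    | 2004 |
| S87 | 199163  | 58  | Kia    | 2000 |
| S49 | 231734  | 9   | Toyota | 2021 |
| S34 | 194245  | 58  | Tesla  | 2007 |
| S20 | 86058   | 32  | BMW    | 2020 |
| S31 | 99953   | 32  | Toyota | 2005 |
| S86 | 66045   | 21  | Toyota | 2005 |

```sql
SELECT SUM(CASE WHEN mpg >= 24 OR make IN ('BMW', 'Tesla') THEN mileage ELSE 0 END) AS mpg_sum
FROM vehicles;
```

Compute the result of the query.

vin=S98: ✗
vin=S84: ✓ → 116105
vin=S13: ✓ → 237303
vin=S96: ✓ → 28631
vin=S40: ✓ → 192960
vin=S71: ✓ → 125233
vin=S73: ✓ → 189639
vin=S38: ✓ → 129397
vin=S87: ✓ → 199163
vin=S49: ✗
vin=S34: ✓ → 194245
vin=S20: ✓ → 86058
vin=S31: ✓ → 99953
vin=S86: ✗
mpg_sum = 116105 + 237303 + 28631 + 192960 + 125233 + 189639 + 129397 + 199163 + 194245 + 86058 + 99953 = 1598687

1598687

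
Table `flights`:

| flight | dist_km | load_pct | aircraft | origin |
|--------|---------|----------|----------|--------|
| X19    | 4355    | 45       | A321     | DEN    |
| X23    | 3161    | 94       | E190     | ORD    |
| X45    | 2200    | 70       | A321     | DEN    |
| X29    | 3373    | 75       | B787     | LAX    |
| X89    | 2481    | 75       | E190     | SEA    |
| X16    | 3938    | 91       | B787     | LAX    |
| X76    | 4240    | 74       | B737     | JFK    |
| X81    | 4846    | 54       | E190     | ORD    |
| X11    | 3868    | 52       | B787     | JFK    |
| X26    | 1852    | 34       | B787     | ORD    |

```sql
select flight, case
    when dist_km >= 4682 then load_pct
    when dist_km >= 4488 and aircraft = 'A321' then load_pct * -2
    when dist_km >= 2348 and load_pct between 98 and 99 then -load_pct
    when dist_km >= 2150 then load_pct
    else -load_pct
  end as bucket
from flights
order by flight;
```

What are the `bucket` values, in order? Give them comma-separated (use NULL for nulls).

flight=X11: dist_km >= 2150 → 52
flight=X16: dist_km >= 2150 → 91
flight=X19: dist_km >= 2150 → 45
flight=X23: dist_km >= 2150 → 94
flight=X26: ELSE → -34
flight=X29: dist_km >= 2150 → 75
flight=X45: dist_km >= 2150 → 70
flight=X76: dist_km >= 2150 → 74
flight=X81: dist_km >= 4682 → 54
flight=X89: dist_km >= 2150 → 75

52, 91, 45, 94, -34, 75, 70, 74, 54, 75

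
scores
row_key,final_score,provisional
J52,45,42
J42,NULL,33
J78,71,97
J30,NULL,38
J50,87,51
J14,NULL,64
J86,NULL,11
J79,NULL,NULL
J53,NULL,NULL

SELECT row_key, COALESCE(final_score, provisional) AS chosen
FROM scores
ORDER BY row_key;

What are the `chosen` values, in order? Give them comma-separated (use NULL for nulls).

64, 38, 33, 87, 45, NULL, 71, NULL, 11

row_key=J14: final_score=NULL, provisional=64 → 64
row_key=J30: final_score=NULL, provisional=38 → 38
row_key=J42: final_score=NULL, provisional=33 → 33
row_key=J50: final_score=87 → 87
row_key=J52: final_score=45 → 45
row_key=J53: final_score=NULL, provisional=NULL (all NULL) → NULL
row_key=J78: final_score=71 → 71
row_key=J79: final_score=NULL, provisional=NULL (all NULL) → NULL
row_key=J86: final_score=NULL, provisional=11 → 11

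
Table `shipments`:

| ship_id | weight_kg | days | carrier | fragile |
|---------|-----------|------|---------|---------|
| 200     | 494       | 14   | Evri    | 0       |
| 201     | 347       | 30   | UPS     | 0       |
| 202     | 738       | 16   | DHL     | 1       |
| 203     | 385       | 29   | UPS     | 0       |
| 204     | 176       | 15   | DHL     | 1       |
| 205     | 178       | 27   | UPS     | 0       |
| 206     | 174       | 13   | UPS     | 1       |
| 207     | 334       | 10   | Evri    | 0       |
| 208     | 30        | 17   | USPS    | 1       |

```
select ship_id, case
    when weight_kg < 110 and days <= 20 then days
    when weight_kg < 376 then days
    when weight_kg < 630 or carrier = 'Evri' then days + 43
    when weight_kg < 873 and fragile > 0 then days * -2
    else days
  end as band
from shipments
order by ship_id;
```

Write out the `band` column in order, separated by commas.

ship_id=200: weight_kg < 630 or carrier = 'Evri' → 57
ship_id=201: weight_kg < 376 → 30
ship_id=202: weight_kg < 873 and fragile > 0 → -32
ship_id=203: weight_kg < 630 or carrier = 'Evri' → 72
ship_id=204: weight_kg < 376 → 15
ship_id=205: weight_kg < 376 → 27
ship_id=206: weight_kg < 376 → 13
ship_id=207: weight_kg < 376 → 10
ship_id=208: weight_kg < 110 and days <= 20 → 17

57, 30, -32, 72, 15, 27, 13, 10, 17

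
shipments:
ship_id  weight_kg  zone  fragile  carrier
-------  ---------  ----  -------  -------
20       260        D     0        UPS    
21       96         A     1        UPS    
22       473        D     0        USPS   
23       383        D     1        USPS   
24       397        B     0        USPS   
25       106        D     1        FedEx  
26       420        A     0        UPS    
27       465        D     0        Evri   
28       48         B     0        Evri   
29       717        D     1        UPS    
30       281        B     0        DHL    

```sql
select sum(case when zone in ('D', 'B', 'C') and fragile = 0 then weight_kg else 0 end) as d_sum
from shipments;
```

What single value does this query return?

1924

ship_id=20: ✓ → 260
ship_id=21: ✗
ship_id=22: ✓ → 473
ship_id=23: ✗
ship_id=24: ✓ → 397
ship_id=25: ✗
ship_id=26: ✗
ship_id=27: ✓ → 465
ship_id=28: ✓ → 48
ship_id=29: ✗
ship_id=30: ✓ → 281
d_sum = 260 + 473 + 397 + 465 + 48 + 281 = 1924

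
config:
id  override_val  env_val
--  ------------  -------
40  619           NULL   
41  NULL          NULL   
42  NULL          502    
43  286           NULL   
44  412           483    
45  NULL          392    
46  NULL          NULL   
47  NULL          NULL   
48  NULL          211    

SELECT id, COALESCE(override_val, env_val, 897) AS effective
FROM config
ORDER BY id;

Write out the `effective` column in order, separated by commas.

619, 897, 502, 286, 412, 392, 897, 897, 211

id=40: override_val=619 → 619
id=41: override_val=NULL, env_val=NULL, → literal 897 → 897
id=42: override_val=NULL, env_val=502 → 502
id=43: override_val=286 → 286
id=44: override_val=412 → 412
id=45: override_val=NULL, env_val=392 → 392
id=46: override_val=NULL, env_val=NULL, → literal 897 → 897
id=47: override_val=NULL, env_val=NULL, → literal 897 → 897
id=48: override_val=NULL, env_val=211 → 211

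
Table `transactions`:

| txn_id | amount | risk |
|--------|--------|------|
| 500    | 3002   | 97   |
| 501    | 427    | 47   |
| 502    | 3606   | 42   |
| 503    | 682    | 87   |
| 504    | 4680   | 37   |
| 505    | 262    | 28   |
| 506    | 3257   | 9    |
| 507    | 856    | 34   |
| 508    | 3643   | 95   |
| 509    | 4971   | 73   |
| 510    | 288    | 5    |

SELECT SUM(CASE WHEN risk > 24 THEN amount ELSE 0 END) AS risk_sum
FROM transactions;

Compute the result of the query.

22129

txn_id=500: ✓ → 3002
txn_id=501: ✓ → 427
txn_id=502: ✓ → 3606
txn_id=503: ✓ → 682
txn_id=504: ✓ → 4680
txn_id=505: ✓ → 262
txn_id=506: ✗
txn_id=507: ✓ → 856
txn_id=508: ✓ → 3643
txn_id=509: ✓ → 4971
txn_id=510: ✗
risk_sum = 3002 + 427 + 3606 + 682 + 4680 + 262 + 856 + 3643 + 4971 = 22129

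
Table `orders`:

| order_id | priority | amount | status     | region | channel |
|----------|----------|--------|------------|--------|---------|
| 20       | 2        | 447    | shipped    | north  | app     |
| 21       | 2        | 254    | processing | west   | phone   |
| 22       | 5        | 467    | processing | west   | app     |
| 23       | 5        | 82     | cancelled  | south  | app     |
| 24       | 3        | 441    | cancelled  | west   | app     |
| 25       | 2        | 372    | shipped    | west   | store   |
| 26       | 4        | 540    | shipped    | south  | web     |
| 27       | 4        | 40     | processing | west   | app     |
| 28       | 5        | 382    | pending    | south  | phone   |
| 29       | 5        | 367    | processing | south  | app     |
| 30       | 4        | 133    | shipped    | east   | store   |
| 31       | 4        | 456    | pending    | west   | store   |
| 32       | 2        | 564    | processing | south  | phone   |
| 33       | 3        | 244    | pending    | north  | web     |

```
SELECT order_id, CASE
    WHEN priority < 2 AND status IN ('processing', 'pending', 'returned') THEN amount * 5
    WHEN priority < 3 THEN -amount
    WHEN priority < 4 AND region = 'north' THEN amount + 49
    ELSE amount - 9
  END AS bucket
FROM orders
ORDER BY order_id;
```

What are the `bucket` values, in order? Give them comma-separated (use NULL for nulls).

-447, -254, 458, 73, 432, -372, 531, 31, 373, 358, 124, 447, -564, 293

order_id=20: priority < 3 → -447
order_id=21: priority < 3 → -254
order_id=22: ELSE → 458
order_id=23: ELSE → 73
order_id=24: ELSE → 432
order_id=25: priority < 3 → -372
order_id=26: ELSE → 531
order_id=27: ELSE → 31
order_id=28: ELSE → 373
order_id=29: ELSE → 358
order_id=30: ELSE → 124
order_id=31: ELSE → 447
order_id=32: priority < 3 → -564
order_id=33: priority < 4 AND region = 'north' → 293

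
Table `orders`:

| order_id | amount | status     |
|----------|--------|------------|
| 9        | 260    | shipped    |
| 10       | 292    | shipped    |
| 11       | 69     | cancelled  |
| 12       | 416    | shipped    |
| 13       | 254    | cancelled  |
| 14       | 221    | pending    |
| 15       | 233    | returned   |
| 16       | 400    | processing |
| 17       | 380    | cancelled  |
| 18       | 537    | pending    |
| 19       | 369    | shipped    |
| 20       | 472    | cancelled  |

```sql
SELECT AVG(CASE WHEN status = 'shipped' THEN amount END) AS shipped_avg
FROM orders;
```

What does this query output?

334.25

order_id=9: ✓ → 260
order_id=10: ✓ → 292
order_id=11: ✗
order_id=12: ✓ → 416
order_id=13: ✗
order_id=14: ✗
order_id=15: ✗
order_id=16: ✗
order_id=17: ✗
order_id=18: ✗
order_id=19: ✓ → 369
order_id=20: ✗
shipped_avg = (260 + 292 + 416 + 369) / 4 = 334.25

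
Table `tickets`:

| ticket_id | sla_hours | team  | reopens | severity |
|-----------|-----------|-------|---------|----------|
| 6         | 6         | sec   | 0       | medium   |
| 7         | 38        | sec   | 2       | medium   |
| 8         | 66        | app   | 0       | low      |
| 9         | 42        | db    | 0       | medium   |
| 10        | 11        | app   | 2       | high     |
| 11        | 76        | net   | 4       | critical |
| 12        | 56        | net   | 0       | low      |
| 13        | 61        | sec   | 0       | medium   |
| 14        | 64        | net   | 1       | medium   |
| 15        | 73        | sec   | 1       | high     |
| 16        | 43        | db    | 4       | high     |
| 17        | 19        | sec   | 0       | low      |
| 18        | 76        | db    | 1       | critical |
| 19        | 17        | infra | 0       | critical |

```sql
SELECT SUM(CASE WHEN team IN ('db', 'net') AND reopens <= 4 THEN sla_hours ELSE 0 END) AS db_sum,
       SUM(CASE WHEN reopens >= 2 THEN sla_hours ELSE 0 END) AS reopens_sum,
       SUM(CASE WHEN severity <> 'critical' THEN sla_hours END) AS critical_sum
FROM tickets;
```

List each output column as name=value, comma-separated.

db_sum=357, reopens_sum=168, critical_sum=479

[db_sum: team IN ('db', 'net') AND reopens <= 4]
ticket_id=6: ✗
ticket_id=7: ✗
ticket_id=8: ✗
ticket_id=9: ✓ → 42
ticket_id=10: ✗
ticket_id=11: ✓ → 76
ticket_id=12: ✓ → 56
ticket_id=13: ✗
ticket_id=14: ✓ → 64
ticket_id=15: ✗
ticket_id=16: ✓ → 43
ticket_id=17: ✗
ticket_id=18: ✓ → 76
ticket_id=19: ✗
db_sum = 42 + 76 + 56 + 64 + 43 + 76 = 357
—
[reopens_sum: reopens >= 2]
ticket_id=6: ✗
ticket_id=7: ✓ → 38
ticket_id=8: ✗
ticket_id=9: ✗
ticket_id=10: ✓ → 11
ticket_id=11: ✓ → 76
ticket_id=12: ✗
ticket_id=13: ✗
ticket_id=14: ✗
ticket_id=15: ✗
ticket_id=16: ✓ → 43
ticket_id=17: ✗
ticket_id=18: ✗
ticket_id=19: ✗
reopens_sum = 38 + 11 + 76 + 43 = 168
—
[critical_sum: severity <> 'critical']
ticket_id=6: ✓ → 6
ticket_id=7: ✓ → 38
ticket_id=8: ✓ → 66
ticket_id=9: ✓ → 42
ticket_id=10: ✓ → 11
ticket_id=11: ✗
ticket_id=12: ✓ → 56
ticket_id=13: ✓ → 61
ticket_id=14: ✓ → 64
ticket_id=15: ✓ → 73
ticket_id=16: ✓ → 43
ticket_id=17: ✓ → 19
ticket_id=18: ✗
ticket_id=19: ✗
critical_sum = 6 + 38 + 66 + 42 + 11 + 56 + 61 + 64 + 73 + 43 + 19 = 479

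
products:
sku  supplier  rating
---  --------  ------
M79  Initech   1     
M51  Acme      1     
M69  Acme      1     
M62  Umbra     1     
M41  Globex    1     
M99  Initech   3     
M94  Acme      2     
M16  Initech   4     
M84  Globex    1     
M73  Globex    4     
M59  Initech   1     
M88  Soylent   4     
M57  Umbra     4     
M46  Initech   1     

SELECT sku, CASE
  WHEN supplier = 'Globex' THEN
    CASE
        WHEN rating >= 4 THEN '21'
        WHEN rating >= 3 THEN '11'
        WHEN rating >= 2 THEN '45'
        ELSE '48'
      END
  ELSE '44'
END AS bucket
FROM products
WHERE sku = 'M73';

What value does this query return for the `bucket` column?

21

sku = M73: supplier=Globex, rating=4.
supplier='Globex' → inner[rating >= 4] → 21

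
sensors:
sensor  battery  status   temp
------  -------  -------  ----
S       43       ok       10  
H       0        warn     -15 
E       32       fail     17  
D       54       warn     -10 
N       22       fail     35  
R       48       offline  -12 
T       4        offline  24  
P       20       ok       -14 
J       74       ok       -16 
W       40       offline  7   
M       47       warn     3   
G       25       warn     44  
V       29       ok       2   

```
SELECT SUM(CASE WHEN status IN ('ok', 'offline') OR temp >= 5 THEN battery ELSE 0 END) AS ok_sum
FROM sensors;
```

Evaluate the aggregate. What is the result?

sensor=S: ✓ → 43
sensor=H: ✗
sensor=E: ✓ → 32
sensor=D: ✗
sensor=N: ✓ → 22
sensor=R: ✓ → 48
sensor=T: ✓ → 4
sensor=P: ✓ → 20
sensor=J: ✓ → 74
sensor=W: ✓ → 40
sensor=M: ✗
sensor=G: ✓ → 25
sensor=V: ✓ → 29
ok_sum = 43 + 32 + 22 + 48 + 4 + 20 + 74 + 40 + 25 + 29 = 337

337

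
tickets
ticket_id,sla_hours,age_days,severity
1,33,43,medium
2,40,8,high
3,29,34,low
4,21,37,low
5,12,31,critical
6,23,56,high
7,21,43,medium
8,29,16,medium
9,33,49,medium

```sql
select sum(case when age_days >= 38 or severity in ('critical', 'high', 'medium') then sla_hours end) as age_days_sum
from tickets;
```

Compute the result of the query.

191

ticket_id=1: ✓ → 33
ticket_id=2: ✓ → 40
ticket_id=3: ✗
ticket_id=4: ✗
ticket_id=5: ✓ → 12
ticket_id=6: ✓ → 23
ticket_id=7: ✓ → 21
ticket_id=8: ✓ → 29
ticket_id=9: ✓ → 33
age_days_sum = 33 + 40 + 12 + 23 + 21 + 29 + 33 = 191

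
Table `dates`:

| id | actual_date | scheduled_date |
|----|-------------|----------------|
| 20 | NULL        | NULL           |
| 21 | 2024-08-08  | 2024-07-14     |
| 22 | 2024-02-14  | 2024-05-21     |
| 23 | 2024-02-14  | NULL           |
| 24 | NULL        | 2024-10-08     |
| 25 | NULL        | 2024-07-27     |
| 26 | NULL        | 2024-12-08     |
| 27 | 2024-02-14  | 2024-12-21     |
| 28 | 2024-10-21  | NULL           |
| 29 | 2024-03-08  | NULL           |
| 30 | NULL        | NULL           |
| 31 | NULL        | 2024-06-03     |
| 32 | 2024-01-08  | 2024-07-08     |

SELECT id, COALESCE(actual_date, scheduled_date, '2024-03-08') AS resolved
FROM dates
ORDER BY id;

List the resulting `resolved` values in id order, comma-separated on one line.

id=20: actual_date=NULL, scheduled_date=NULL, → literal 2024-03-08 → 2024-03-08
id=21: actual_date=2024-08-08 → 2024-08-08
id=22: actual_date=2024-02-14 → 2024-02-14
id=23: actual_date=2024-02-14 → 2024-02-14
id=24: actual_date=NULL, scheduled_date=2024-10-08 → 2024-10-08
id=25: actual_date=NULL, scheduled_date=2024-07-27 → 2024-07-27
id=26: actual_date=NULL, scheduled_date=2024-12-08 → 2024-12-08
id=27: actual_date=2024-02-14 → 2024-02-14
id=28: actual_date=2024-10-21 → 2024-10-21
id=29: actual_date=2024-03-08 → 2024-03-08
id=30: actual_date=NULL, scheduled_date=NULL, → literal 2024-03-08 → 2024-03-08
id=31: actual_date=NULL, scheduled_date=2024-06-03 → 2024-06-03
id=32: actual_date=2024-01-08 → 2024-01-08

2024-03-08, 2024-08-08, 2024-02-14, 2024-02-14, 2024-10-08, 2024-07-27, 2024-12-08, 2024-02-14, 2024-10-21, 2024-03-08, 2024-03-08, 2024-06-03, 2024-01-08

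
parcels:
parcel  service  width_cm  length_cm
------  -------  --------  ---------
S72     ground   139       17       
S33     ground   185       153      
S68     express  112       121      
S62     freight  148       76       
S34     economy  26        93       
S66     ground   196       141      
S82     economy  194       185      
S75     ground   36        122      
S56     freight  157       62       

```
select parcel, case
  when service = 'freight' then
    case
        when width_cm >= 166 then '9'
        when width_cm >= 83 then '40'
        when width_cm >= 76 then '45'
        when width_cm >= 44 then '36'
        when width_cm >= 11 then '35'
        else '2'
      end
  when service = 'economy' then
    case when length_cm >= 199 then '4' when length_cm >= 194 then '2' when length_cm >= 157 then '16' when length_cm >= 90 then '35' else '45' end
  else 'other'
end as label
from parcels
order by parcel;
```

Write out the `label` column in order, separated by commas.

other, 35, 40, 40, other, other, other, other, 16

parcel=S33: service='ground' → outer ELSE → other
parcel=S34: service='economy' → inner[length_cm >= 90] → 35
parcel=S56: service='freight' → inner[width_cm >= 83] → 40
parcel=S62: service='freight' → inner[width_cm >= 83] → 40
parcel=S66: service='ground' → outer ELSE → other
parcel=S68: service='express' → outer ELSE → other
parcel=S72: service='ground' → outer ELSE → other
parcel=S75: service='ground' → outer ELSE → other
parcel=S82: service='economy' → inner[length_cm >= 157] → 16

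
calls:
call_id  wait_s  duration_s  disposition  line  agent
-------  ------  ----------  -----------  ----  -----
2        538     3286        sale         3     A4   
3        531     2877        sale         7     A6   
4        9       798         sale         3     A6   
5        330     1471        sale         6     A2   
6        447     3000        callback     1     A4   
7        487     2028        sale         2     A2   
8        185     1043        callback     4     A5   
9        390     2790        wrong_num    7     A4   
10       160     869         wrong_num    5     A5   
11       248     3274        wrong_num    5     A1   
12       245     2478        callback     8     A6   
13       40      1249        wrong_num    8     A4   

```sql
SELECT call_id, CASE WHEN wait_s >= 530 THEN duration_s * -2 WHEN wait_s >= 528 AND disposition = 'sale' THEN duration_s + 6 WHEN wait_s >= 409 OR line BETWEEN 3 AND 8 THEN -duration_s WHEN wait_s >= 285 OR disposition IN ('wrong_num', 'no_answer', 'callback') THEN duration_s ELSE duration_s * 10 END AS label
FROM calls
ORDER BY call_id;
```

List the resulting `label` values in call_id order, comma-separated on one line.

-6572, -5754, -798, -1471, -3000, -2028, -1043, -2790, -869, -3274, -2478, -1249

call_id=2: wait_s >= 530 → -6572
call_id=3: wait_s >= 530 → -5754
call_id=4: wait_s >= 409 OR line BETWEEN 3 AND 8 → -798
call_id=5: wait_s >= 409 OR line BETWEEN 3 AND 8 → -1471
call_id=6: wait_s >= 409 OR line BETWEEN 3 AND 8 → -3000
call_id=7: wait_s >= 409 OR line BETWEEN 3 AND 8 → -2028
call_id=8: wait_s >= 409 OR line BETWEEN 3 AND 8 → -1043
call_id=9: wait_s >= 409 OR line BETWEEN 3 AND 8 → -2790
call_id=10: wait_s >= 409 OR line BETWEEN 3 AND 8 → -869
call_id=11: wait_s >= 409 OR line BETWEEN 3 AND 8 → -3274
call_id=12: wait_s >= 409 OR line BETWEEN 3 AND 8 → -2478
call_id=13: wait_s >= 409 OR line BETWEEN 3 AND 8 → -1249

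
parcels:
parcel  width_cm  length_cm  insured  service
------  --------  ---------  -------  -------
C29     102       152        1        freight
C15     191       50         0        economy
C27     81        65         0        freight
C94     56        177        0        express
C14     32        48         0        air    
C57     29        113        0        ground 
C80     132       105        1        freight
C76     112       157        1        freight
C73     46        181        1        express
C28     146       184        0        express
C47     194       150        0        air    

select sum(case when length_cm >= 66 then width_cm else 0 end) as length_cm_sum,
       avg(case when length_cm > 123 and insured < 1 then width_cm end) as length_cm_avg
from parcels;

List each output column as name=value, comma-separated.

length_cm_sum=817, length_cm_avg=132

[length_cm_sum: length_cm >= 66]
parcel=C29: ✓ → 102
parcel=C15: ✗
parcel=C27: ✗
parcel=C94: ✓ → 56
parcel=C14: ✗
parcel=C57: ✓ → 29
parcel=C80: ✓ → 132
parcel=C76: ✓ → 112
parcel=C73: ✓ → 46
parcel=C28: ✓ → 146
parcel=C47: ✓ → 194
length_cm_sum = 102 + 56 + 29 + 132 + 112 + 46 + 146 + 194 = 817
—
[length_cm_avg: length_cm > 123 and insured < 1]
parcel=C29: ✗
parcel=C15: ✗
parcel=C27: ✗
parcel=C94: ✓ → 56
parcel=C14: ✗
parcel=C57: ✗
parcel=C80: ✗
parcel=C76: ✗
parcel=C73: ✗
parcel=C28: ✓ → 146
parcel=C47: ✓ → 194
length_cm_avg = (56 + 146 + 194) / 3 = 132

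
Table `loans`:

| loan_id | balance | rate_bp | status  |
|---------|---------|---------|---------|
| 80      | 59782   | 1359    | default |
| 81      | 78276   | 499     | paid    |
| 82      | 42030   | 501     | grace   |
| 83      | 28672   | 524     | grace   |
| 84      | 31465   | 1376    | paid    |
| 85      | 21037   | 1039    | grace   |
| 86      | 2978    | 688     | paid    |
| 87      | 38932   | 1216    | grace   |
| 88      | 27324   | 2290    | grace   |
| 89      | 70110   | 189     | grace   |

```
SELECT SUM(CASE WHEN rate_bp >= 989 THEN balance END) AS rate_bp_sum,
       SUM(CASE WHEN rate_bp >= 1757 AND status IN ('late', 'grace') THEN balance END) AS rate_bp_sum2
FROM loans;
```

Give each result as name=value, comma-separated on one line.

rate_bp_sum=178540, rate_bp_sum2=27324

[rate_bp_sum: rate_bp >= 989]
loan_id=80: ✓ → 59782
loan_id=81: ✗
loan_id=82: ✗
loan_id=83: ✗
loan_id=84: ✓ → 31465
loan_id=85: ✓ → 21037
loan_id=86: ✗
loan_id=87: ✓ → 38932
loan_id=88: ✓ → 27324
loan_id=89: ✗
rate_bp_sum = 59782 + 31465 + 21037 + 38932 + 27324 = 178540
—
[rate_bp_sum2: rate_bp >= 1757 AND status IN ('late', 'grace')]
loan_id=80: ✗
loan_id=81: ✗
loan_id=82: ✗
loan_id=83: ✗
loan_id=84: ✗
loan_id=85: ✗
loan_id=86: ✗
loan_id=87: ✗
loan_id=88: ✓ → 27324
loan_id=89: ✗
rate_bp_sum2 = 27324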